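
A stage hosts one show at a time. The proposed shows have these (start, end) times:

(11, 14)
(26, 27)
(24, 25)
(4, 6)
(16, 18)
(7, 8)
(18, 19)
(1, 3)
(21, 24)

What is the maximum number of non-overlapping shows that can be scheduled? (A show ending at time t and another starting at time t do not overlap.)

9

By end time: (1,3), (4,6), (7,8), (11,14), (16,18), (18,19), (21,24), (24,25), (26,27).
Pick (1,3); next start ≥ 3 → (4,6); next start ≥ 6 → (7,8); next start ≥ 8 → (11,14); next start ≥ 14 → (16,18); next start ≥ 18 → (18,19); next start ≥ 19 → (21,24); next start ≥ 24 → (24,25); next start ≥ 25 → (26,27).
Selected 9 shows.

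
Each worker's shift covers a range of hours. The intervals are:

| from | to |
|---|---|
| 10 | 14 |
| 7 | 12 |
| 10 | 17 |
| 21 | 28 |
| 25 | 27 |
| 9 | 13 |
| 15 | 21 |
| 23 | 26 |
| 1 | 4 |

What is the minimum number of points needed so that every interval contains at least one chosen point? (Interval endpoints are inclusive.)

By right end: [1,4]  [7,12]  [9,13]  [10,14]  [10,17]  [15,21]  [23,26]  [25,27]  [21,28]
[1,4] uncovered → point at 4; [7,12] uncovered → point at 12; [15,21] uncovered → point at 21; [23,26] uncovered → point at 26.
Points: 4, 12, 21, 26 (4 total).

4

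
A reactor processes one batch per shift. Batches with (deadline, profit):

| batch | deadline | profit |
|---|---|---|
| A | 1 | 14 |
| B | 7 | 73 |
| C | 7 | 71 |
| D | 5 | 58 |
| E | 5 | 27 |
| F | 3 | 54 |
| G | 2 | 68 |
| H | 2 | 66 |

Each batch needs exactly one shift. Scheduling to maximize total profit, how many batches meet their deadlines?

7

Take jobs in profit order; each goes to the latest open slot no later than its deadline.
Profit order: B=73 C=71 G=68 H=66 D=58 F=54 E=27 A=14
Assign: B→slot 7, C→slot 6, G→slot 2, H→slot 1, D→slot 5, F→slot 3, E→slot 4, A skipped.
Slots: [1:H] [2:G] [3:F] [4:E] [5:D] [6:C] [7:B]
7 of 8 scheduled.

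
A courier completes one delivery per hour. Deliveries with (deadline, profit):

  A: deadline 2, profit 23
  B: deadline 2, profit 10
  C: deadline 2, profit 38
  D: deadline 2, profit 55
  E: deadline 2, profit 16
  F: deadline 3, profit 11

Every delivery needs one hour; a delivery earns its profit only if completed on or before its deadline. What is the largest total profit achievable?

104

Profit order: D=55 C=38 A=23 E=16 F=11 B=10
Assign: D→slot 2, C→slot 1, A skipped, E skipped, F→slot 3, B skipped.
Slots: [1:C] [2:D] [3:F]
Profit = 38 + 55 + 11 = 104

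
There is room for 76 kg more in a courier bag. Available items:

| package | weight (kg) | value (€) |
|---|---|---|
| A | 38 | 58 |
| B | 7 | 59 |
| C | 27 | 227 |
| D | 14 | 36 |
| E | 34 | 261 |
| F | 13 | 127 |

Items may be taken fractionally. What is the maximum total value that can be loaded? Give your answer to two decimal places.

635.62

Sort by value per unit weight and fill in that order.
Order: F (127/13=9.77) > B (59/7=8.43) > C (227/27=8.41) > E (261/34=7.68) > D (36/14=2.57) > A (58/38=1.53)
Fill: take F (13 @ 127) → take B (7 @ 59) → take C (27 @ 227) → take 29/34 of E → 222.62; 76/76 used.
Total value = 635.62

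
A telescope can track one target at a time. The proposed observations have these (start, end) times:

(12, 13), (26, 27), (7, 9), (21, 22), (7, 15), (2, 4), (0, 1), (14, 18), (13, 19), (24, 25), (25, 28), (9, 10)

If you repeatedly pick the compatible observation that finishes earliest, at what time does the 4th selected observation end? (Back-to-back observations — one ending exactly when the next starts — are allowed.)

By end time: (0,1), (2,4), (7,9), (9,10), (12,13), (7,15), (14,18), (13,19), (21,22), (24,25), (26,27), (25,28).
Pick (0,1); next start ≥ 1 → (2,4); next start ≥ 4 → (7,9); next start ≥ 9 → (9,10); next start ≥ 10 → (12,13); next start ≥ 13 → (14,18); next start ≥ 18 → (21,22); next start ≥ 22 → (24,25); next start ≥ 25 → (26,27).
Selected: (0,1) (2,4) (7,9) (9,10) (12,13) (14,18) (21,22) (24,25) (26,27)

10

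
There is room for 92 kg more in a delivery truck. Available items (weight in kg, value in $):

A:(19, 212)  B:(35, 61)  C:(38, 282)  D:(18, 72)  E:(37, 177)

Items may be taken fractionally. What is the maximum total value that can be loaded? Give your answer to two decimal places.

661.43

Ratios (sorted): A 11.16, C 7.42, E 4.78, D 4.00, B 1.74
take A (19 @ 212); take C (38 @ 282); take 35/37 of E → 167.43. Capacity used 92/92.
Total value = 661.43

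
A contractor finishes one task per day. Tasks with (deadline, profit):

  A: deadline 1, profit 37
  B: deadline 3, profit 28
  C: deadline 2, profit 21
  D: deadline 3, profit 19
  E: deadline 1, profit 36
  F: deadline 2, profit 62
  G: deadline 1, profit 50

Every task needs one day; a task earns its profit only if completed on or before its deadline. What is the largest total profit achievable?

Take jobs in profit order; each goes to the latest open slot no later than its deadline.
By profit: F(d2,62), G(d1,50), A(d1,37), E(d1,36), B(d3,28), C(d2,21), D(d3,19)
F→slot 2; G→slot 1; A skipped; E skipped; B→slot 3; C skipped; D skipped.
Profit = 50 + 62 + 28 = 140

140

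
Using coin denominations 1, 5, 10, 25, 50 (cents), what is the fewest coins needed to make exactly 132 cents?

Greedy: take as many of the largest coin as possible, then repeat with the remainder.
132 − 2×50→32 − 1×25→7 − 1×5→2 − 2×1→0
Total coins = 2 + 1 + 1 + 2 = 6

6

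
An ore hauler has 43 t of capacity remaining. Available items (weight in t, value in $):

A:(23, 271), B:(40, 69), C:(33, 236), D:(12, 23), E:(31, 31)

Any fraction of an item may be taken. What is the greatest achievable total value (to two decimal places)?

414.03

Order: A (271/23=11.78) > C (236/33=7.15) > D (23/12=1.92) > B (69/40=1.73) > E (31/31=1.00)
Fill: take A (23 @ 271) → take 20/33 of C → 143.03; 43/43 used.
Total value = 414.03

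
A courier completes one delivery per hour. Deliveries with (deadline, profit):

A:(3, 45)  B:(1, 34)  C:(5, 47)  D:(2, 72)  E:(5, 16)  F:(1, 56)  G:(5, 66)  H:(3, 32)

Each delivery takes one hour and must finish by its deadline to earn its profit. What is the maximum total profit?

Profit order: D=72 G=66 F=56 C=47 A=45 B=34 H=32 E=16
Assign: D→slot 2, G→slot 5, F→slot 1, C→slot 4, A→slot 3, B skipped, H skipped, E skipped.
Slots: [1:F] [2:D] [3:A] [4:C] [5:G]
Profit = 56 + 72 + 45 + 47 + 66 = 286

286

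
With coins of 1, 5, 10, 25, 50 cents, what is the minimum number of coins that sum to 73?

6

Greedy: take as many of the largest coin as possible, then repeat with the remainder.
73 − 1×50→23 − 2×10→3 − 3×1→0
Total coins = 1 + 2 + 3 = 6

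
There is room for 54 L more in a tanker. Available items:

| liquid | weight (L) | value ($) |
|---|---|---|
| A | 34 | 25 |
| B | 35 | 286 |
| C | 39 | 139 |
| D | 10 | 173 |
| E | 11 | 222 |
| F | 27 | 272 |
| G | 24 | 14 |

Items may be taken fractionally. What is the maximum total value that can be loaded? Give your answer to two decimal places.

716.03

Order: E (222/11=20.18) > D (173/10=17.30) > F (272/27=10.07) > B (286/35=8.17) > C (139/39=3.56) > A (25/34=0.74) > G (14/24=0.58)
Fill: take E (11 @ 222) → take D (10 @ 173) → take F (27 @ 272) → take 6/35 of B → 49.03; 54/54 used.
Total value = 716.03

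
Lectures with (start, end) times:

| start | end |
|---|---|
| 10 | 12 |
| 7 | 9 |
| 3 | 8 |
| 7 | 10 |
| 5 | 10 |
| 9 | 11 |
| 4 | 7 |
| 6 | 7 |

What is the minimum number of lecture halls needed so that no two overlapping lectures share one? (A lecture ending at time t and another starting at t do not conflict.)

4

Events (time:±→running): 3:+→1 4:+→2 5:+→3 6:+→4 … peak 4.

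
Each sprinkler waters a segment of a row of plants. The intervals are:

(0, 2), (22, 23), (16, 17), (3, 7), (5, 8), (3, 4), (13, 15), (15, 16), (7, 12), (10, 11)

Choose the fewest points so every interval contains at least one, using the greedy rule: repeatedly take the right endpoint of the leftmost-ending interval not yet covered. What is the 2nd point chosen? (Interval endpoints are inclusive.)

Sorted: [0,2] [3,4] [3,7] [5,8] [10,11] [7,12] [13,15] [15,16] [16,17] [22,23]
{[0,2]} hit by 2; {[3,4],[3,7]} hit by 4; {[5,8]} hit by 8; {[10,11],[7,12]} hit by 11; {[13,15],[15,16]} hit by 15; {[16,17]} hit by 17; {[22,23]} hit by 23.
Points: 2, 4, 8, 11, 15, 17, 23 (7 total).

4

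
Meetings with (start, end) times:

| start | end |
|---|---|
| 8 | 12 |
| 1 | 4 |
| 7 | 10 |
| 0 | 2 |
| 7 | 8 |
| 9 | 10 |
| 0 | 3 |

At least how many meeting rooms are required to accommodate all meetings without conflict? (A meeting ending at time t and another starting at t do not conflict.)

3

starts: [0, 0, 1, 7, 7, 8, 9]
ends:   [2, 3, 4, 8, 10, 10, 12]
s0→1 s0→2 s1→3  — peak 3.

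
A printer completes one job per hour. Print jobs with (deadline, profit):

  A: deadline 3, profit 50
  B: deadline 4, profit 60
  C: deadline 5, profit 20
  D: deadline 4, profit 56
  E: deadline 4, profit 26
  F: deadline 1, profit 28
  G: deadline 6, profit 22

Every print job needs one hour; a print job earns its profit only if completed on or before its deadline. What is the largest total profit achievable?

236

Sort by profit descending; place each in the latest free slot ≤ its deadline.
By profit: B(d4,60), D(d4,56), A(d3,50), F(d1,28), E(d4,26), G(d6,22), C(d5,20)
B→slot 4; D→slot 3; A→slot 2; F→slot 1; E skipped; G→slot 6; C→slot 5.
Profit = 28 + 50 + 56 + 60 + 20 + 22 = 236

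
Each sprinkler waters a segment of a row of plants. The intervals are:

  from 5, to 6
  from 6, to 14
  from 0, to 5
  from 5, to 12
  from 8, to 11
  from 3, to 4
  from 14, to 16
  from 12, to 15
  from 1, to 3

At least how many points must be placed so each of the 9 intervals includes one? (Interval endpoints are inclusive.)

Sort by right endpoint; whenever an interval is uncovered, place a point at its right end.
By right end: [1,3]  [3,4]  [0,5]  [5,6]  [8,11]  [5,12]  [6,14]  [12,15]  [14,16]
[1,3] uncovered → point at 3; [5,6] uncovered → point at 6; [8,11] uncovered → point at 11; [12,15] uncovered → point at 15.
Points: 3, 6, 11, 15 (4 total).

4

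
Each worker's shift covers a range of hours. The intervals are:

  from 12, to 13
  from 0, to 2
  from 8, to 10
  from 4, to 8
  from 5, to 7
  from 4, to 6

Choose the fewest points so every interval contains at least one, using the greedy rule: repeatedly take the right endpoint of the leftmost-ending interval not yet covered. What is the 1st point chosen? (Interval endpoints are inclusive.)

By right end: [0,2]  [4,6]  [5,7]  [4,8]  [8,10]  [12,13]
[0,2] uncovered → point at 2; [4,6] uncovered → point at 6; [8,10] uncovered → point at 10; [12,13] uncovered → point at 13.
Points: 2, 6, 10, 13 (4 total).

2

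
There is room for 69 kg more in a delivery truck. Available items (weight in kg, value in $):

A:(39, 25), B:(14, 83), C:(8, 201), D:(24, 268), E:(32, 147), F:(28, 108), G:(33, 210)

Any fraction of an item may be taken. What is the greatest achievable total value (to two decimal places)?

Order: C (201/8=25.12) > D (268/24=11.17) > G (210/33=6.36) > B (83/14=5.93) > E (147/32=4.59) > F (108/28=3.86) > A (25/39=0.64)
Fill: take C (8 @ 201) → take D (24 @ 268) → take G (33 @ 210) → take 4/14 of B → 23.71; 69/69 used.
Total value = 702.71

702.71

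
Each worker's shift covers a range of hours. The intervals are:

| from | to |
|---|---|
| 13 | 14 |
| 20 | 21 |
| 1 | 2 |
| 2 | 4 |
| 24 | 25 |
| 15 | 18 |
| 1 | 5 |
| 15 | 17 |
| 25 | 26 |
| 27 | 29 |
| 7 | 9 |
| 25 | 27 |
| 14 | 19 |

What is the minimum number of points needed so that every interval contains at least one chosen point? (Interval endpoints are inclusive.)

7

Sort by right endpoint; whenever an interval is uncovered, place a point at its right end.
Sorted: [1,2] [2,4] [1,5] [7,9] [13,14] [15,17] [15,18] [14,19] [20,21] [24,25] [25,26] [25,27] [27,29]
{[1,2],[2,4],[1,5]} hit by 2; {[7,9]} hit by 9; {[13,14]} hit by 14; {[15,17],[15,18],[14,19]} hit by 17; {[20,21]} hit by 21; {[24,25],[25,26],[25,27]} hit by 25; {[27,29]} hit by 29.
Points: 2, 9, 14, 17, 21, 25, 29 (7 total).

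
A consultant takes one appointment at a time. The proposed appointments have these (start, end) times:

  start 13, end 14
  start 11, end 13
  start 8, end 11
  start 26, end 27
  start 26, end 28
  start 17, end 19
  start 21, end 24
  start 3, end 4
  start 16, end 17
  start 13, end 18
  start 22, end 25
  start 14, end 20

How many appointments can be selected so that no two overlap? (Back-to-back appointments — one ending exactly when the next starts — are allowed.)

8

Sorted by end: (3,4)  (8,11)  (11,13)  (13,14)  (16,17)  (13,18)  (17,19)  (14,20)  (21,24)  (22,25)  (26,27)  (26,28)
take (3,4); take (8,11); take (11,13); take (13,14); take (16,17); skip (13,18); take (17,19); skip (14,20); take (21,24); take (26,27).
Selected 8 appointments.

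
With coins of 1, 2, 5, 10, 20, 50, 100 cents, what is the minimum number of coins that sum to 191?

5

191 = 1×100 + 1×50 + 2×20 + 1×1
Total coins = 1 + 1 + 2 + 1 = 5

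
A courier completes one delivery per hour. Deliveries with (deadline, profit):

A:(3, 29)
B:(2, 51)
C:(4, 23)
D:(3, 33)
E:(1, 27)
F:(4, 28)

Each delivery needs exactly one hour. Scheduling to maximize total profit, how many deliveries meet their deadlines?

4

Sort by profit descending; place each in the latest free slot ≤ its deadline.
Profit order: B=51 D=33 A=29 F=28 E=27 C=23
Assign: B→slot 2, D→slot 3, A→slot 1, F→slot 4, E skipped, C skipped.
Slots: [1:A] [2:B] [3:D] [4:F]
4 of 6 scheduled.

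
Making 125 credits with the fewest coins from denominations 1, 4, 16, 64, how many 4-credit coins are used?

3

Greedy: take as many of the largest coin as possible, then repeat with the remainder.
125 − 1×64→61 − 3×16→13 − 3×4→1 − 1×1→0
Count of 4: 3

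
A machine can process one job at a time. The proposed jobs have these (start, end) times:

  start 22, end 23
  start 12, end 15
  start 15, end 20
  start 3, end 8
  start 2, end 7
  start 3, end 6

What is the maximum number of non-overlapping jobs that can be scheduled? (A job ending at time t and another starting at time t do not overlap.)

4

Sorted by end: (3,6)  (2,7)  (3,8)  (12,15)  (15,20)  (22,23)
take (3,6); take (12,15); take (15,20); take (22,23).
Selected 4 jobs.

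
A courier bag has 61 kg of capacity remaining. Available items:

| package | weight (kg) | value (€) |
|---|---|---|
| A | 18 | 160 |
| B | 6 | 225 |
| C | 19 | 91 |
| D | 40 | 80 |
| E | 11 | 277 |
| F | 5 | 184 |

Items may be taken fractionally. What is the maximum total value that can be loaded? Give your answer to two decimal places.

Greedy by value/weight ratio, highest first.
Order: B (225/6=37.50) > F (184/5=36.80) > E (277/11=25.18) > A (160/18=8.89) > C (91/19=4.79) > D (80/40=2.00)
Fill: take B (6 @ 225) → take F (5 @ 184) → take E (11 @ 277) → take A (18 @ 160) → take C (19 @ 91) → take 2/40 of D → 4.00; 61/61 used.
Total value = 941.00

941.00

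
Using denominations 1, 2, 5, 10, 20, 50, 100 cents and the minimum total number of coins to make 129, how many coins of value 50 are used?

129 − 1×100→29 − 1×20→9 − 1×5→4 − 2×2→0
Count of 50: 0

0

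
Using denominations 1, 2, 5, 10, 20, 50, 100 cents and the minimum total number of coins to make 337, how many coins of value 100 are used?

3

337 − 3×100→37 − 1×20→17 − 1×10→7 − 1×5→2 − 1×2→0
Count of 100: 3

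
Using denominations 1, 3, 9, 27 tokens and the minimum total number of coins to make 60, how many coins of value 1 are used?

0

Use the largest denomination that fits, subtract, and repeat.
60 = 2×27 + 2×3
Count of 1: 0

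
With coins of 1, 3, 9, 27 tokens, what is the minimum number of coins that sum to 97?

Greedy: take as many of the largest coin as possible, then repeat with the remainder.
97 − 3×27→16 − 1×9→7 − 2×3→1 − 1×1→0
Total coins = 3 + 1 + 2 + 1 = 7

7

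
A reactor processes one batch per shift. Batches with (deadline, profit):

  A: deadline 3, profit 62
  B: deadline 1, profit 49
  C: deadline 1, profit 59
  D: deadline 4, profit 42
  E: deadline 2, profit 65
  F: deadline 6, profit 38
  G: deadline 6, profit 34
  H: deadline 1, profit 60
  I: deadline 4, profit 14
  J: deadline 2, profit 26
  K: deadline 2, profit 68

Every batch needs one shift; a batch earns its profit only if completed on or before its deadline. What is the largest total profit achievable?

309

Take jobs in profit order; each goes to the latest open slot no later than its deadline.
By profit: K(d2,68), E(d2,65), A(d3,62), H(d1,60), C(d1,59), B(d1,49), D(d4,42), F(d6,38), G(d6,34), J(d2,26), I(d4,14)
K→slot 2; E→slot 1; A→slot 3; H skipped; C skipped; B skipped; D→slot 4; F→slot 6; G→slot 5; J skipped; I skipped.
Profit = 65 + 68 + 62 + 42 + 34 + 38 = 309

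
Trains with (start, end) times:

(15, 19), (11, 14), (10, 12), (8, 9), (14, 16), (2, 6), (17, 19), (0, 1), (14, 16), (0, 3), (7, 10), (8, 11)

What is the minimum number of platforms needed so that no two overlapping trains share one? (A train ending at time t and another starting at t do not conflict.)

The answer is the maximum number of intervals overlapping at any instant.
starts: [0, 0, 2, 7, 8, 8, 10, 11, 14, 14, 15, 17]
ends:   [1, 3, 6, 9, 10, 11, 12, 14, 16, 16, 19, 19]
s0→1 s0→2 e1→1 s2→2 e3→1 e6→0 s7→1 s8→2 s8→3  — peak 3.

3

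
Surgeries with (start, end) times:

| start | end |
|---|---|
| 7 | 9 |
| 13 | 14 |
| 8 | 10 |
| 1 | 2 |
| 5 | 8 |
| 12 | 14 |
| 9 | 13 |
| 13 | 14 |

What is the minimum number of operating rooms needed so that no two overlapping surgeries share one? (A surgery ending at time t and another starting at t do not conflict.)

3

starts: [1, 5, 7, 8, 9, 12, 13, 13]
ends:   [2, 8, 9, 10, 13, 14, 14, 14]
s1→1 e2→0 s5→1 s7→2 e8→1 s8→2 e9→1 s9→2 e10→1 s12→2 e13→1 s13→2 s13→3  — peak 3.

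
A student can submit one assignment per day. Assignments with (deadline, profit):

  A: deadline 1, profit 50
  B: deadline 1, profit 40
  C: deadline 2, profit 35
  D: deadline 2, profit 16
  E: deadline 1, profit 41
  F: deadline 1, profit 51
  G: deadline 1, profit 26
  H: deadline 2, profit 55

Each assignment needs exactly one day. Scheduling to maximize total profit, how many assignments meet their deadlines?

2

Take jobs in profit order; each goes to the latest open slot no later than its deadline.
By profit: H(d2,55), F(d1,51), A(d1,50), E(d1,41), B(d1,40), C(d2,35), G(d1,26), D(d2,16)
H→slot 2; F→slot 1; A skipped; E skipped; B skipped; C skipped; G skipped; D skipped.
2 of 8 scheduled.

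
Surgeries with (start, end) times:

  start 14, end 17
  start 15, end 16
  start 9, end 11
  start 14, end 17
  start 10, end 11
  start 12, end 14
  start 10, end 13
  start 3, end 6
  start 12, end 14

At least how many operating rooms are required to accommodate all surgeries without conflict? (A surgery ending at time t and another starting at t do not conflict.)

3

starts: [3, 9, 10, 10, 12, 12, 14, 14, 15]
ends:   [6, 11, 11, 13, 14, 14, 16, 17, 17]
s3→1 e6→0 s9→1 s10→2 s10→3  — peak 3.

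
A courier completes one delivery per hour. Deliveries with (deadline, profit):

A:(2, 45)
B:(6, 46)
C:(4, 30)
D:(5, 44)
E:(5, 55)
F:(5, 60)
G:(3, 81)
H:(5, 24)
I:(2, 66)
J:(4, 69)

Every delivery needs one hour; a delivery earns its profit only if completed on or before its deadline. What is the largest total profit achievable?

377

Take jobs in profit order; each goes to the latest open slot no later than its deadline.
Profit order: G=81 J=69 I=66 F=60 E=55 B=46 A=45 D=44 C=30 H=24
Assign: G→slot 3, J→slot 4, I→slot 2, F→slot 5, E→slot 1, B→slot 6, A skipped, D skipped, C skipped, H skipped.
Slots: [1:E] [2:I] [3:G] [4:J] [5:F] [6:B]
Profit = 55 + 66 + 81 + 69 + 60 + 46 = 377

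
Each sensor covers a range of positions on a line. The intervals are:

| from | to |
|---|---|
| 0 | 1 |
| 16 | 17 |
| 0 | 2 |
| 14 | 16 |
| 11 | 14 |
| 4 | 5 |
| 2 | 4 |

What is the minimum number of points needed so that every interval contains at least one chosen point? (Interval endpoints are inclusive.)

4

Process intervals by earliest right end; each time one isn't hit yet, stab at its right endpoint.
By right end: [0,1]  [0,2]  [2,4]  [4,5]  [11,14]  [14,16]  [16,17]
[0,1] uncovered → point at 1; [2,4] uncovered → point at 4; [11,14] uncovered → point at 14; [16,17] uncovered → point at 17.
Points: 1, 4, 14, 17 (4 total).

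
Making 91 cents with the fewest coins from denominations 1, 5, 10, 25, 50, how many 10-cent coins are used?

1

Use the largest denomination that fits, subtract, and repeat.
91 = 1×50 + 1×25 + 1×10 + 1×5 + 1×1
Count of 10: 1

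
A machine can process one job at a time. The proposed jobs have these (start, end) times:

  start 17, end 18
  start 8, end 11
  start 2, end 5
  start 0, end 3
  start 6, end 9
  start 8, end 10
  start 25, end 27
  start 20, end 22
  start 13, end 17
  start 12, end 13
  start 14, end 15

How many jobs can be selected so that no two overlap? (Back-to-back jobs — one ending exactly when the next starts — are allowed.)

Sorted by end: (0,3)  (2,5)  (6,9)  (8,10)  (8,11)  (12,13)  (14,15)  (13,17)  (17,18)  (20,22)  (25,27)
take (0,3); take (6,9); take (12,13); take (14,15); skip (13,17); take (17,18); take (20,22); take (25,27).
Selected 7 jobs.

7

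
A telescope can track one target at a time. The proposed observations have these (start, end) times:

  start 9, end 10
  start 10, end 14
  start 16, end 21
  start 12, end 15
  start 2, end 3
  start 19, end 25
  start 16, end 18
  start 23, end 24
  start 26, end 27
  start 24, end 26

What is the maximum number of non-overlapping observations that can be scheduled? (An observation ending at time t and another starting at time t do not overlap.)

7

Sort by end time and greedily take each interval whose start is ≥ the last chosen end.
Sorted by end: (2,3)  (9,10)  (10,14)  (12,15)  (16,18)  (16,21)  (23,24)  (19,25)  (24,26)  (26,27)
take (2,3); take (9,10); take (10,14); take (16,18); take (23,24); take (24,26); take (26,27).
Selected 7 observations.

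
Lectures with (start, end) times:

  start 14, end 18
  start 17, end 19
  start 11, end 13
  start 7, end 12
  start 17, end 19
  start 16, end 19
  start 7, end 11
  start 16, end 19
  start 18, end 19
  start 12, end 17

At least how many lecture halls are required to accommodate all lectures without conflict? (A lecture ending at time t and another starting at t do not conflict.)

5

starts: [7, 7, 11, 12, 14, 16, 16, 17, 17, 18]
ends:   [11, 12, 13, 17, 18, 19, 19, 19, 19, 19]
s7→1 s7→2 e11→1 s11→2 e12→1 s12→2 e13→1 s14→2 s16→3 s16→4 e17→3 s17→4 s17→5  — peak 5.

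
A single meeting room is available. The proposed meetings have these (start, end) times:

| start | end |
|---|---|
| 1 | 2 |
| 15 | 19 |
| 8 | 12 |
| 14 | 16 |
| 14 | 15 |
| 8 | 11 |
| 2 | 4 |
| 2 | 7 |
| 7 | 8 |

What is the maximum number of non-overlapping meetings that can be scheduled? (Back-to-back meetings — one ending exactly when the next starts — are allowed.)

Sorted by end: (1,2)  (2,4)  (2,7)  (7,8)  (8,11)  (8,12)  (14,15)  (14,16)  (15,19)
take (1,2); take (2,4); take (7,8); take (8,11); take (14,15); take (15,19).
Selected 6 meetings.

6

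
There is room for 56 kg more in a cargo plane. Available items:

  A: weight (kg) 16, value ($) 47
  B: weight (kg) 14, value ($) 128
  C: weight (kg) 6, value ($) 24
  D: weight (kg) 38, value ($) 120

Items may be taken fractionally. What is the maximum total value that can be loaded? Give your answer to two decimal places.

Greedy by value/weight ratio, highest first.
Ratios (sorted): B 9.14, C 4.00, D 3.16, A 2.94
take B (14 @ 128); take C (6 @ 24); take 36/38 of D → 113.68. Capacity used 56/56.
Total value = 265.68

265.68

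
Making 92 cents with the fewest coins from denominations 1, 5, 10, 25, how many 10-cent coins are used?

1

Greedy: take as many of the largest coin as possible, then repeat with the remainder.
92 = 3×25 + 1×10 + 1×5 + 2×1
Count of 10: 1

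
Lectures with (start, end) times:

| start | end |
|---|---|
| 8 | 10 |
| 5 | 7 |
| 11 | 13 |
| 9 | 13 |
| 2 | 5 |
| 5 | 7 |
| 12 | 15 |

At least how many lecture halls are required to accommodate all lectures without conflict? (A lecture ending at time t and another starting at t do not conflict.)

3

The answer is the maximum number of intervals overlapping at any instant.
starts: [2, 5, 5, 8, 9, 11, 12]
ends:   [5, 7, 7, 10, 13, 13, 15]
s2→1 e5→0 s5→1 s5→2 e7→1 e7→0 s8→1 s9→2 e10→1 s11→2 s12→3  — peak 3.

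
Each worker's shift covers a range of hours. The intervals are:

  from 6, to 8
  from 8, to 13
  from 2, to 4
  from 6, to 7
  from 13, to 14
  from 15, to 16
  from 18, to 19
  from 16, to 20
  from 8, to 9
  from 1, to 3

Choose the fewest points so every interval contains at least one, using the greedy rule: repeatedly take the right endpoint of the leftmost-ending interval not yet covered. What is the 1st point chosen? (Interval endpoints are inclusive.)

3

Sort by right endpoint; whenever an interval is uncovered, place a point at its right end.
By right end: [1,3]  [2,4]  [6,7]  [6,8]  [8,9]  [8,13]  [13,14]  [15,16]  [18,19]  [16,20]
[1,3] uncovered → point at 3; [6,7] uncovered → point at 7; [8,9] uncovered → point at 9; [13,14] uncovered → point at 14; [15,16] uncovered → point at 16; [18,19] uncovered → point at 19.
Points: 3, 7, 9, 14, 16, 19 (6 total).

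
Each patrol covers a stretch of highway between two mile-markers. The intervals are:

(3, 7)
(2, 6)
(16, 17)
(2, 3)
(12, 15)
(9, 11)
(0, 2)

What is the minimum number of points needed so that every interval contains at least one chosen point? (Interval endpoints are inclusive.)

Sort by right endpoint; whenever an interval is uncovered, place a point at its right end.
Sorted: [0,2] [2,3] [2,6] [3,7] [9,11] [12,15] [16,17]
{[0,2],[2,3],[2,6]} hit by 2; {[3,7]} hit by 7; {[9,11]} hit by 11; {[12,15]} hit by 15; {[16,17]} hit by 17.
Points: 2, 7, 11, 15, 17 (5 total).

5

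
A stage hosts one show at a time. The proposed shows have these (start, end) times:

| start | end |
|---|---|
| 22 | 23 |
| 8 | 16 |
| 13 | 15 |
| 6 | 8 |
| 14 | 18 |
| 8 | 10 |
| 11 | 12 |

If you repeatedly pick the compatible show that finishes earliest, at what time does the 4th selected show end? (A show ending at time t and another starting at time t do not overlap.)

15

By end time: (6,8), (8,10), (11,12), (13,15), (8,16), (14,18), (22,23).
Pick (6,8); next start ≥ 8 → (8,10); next start ≥ 10 → (11,12); next start ≥ 12 → (13,15); next start ≥ 15 → (22,23).
Selected: (6,8) (8,10) (11,12) (13,15) (22,23)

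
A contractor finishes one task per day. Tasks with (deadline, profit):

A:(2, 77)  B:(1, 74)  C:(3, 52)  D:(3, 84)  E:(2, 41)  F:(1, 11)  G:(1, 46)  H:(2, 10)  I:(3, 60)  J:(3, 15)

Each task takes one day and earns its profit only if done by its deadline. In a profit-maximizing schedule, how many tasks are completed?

Take jobs in profit order; each goes to the latest open slot no later than its deadline.
Profit order: D=84 A=77 B=74 I=60 C=52 G=46 E=41 J=15 F=11 H=10
Assign: D→slot 3, A→slot 2, B→slot 1, I skipped, C skipped, G skipped, E skipped, J skipped, F skipped, H skipped.
Slots: [1:B] [2:A] [3:D]
3 of 10 scheduled.

3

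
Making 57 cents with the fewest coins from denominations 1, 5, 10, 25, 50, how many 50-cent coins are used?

1

57 − 1×50→7 − 1×5→2 − 2×1→0
Count of 50: 1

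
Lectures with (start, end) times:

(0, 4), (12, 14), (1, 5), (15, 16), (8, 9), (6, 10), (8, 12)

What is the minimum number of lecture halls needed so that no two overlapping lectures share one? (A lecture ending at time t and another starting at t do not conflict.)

Count concurrent intervals with a sweep; the peak is the room count.
Events (time:±→running): 0:+→1 1:+→2 4:-→1 5:-→0 6:+→1 8:+→2 8:+→3 … peak 3.

3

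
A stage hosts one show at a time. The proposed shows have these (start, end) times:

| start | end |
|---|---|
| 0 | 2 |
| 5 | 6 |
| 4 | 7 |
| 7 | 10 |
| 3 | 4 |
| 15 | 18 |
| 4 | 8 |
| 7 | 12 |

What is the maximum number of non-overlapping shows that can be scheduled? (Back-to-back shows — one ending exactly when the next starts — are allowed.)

5

Greedy by earliest finish: after sorting by end time, pick each interval compatible with the last pick.
By end time: (0,2), (3,4), (5,6), (4,7), (4,8), (7,10), (7,12), (15,18).
Pick (0,2); next start ≥ 2 → (3,4); next start ≥ 4 → (5,6); next start ≥ 6 → (7,10); next start ≥ 10 → (15,18).
Selected 5 shows.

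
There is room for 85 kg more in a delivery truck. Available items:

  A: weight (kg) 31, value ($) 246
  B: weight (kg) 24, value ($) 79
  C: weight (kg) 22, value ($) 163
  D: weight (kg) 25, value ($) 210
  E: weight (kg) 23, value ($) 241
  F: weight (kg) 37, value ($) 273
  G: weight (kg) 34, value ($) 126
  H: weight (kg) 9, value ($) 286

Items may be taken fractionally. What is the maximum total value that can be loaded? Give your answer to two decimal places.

959.19

Ratios (sorted): H 31.78, E 10.48, D 8.40, A 7.94, C 7.41, F 7.38, G 3.71, B 3.29
take H (9 @ 286); take E (23 @ 241); take D (25 @ 210); take 28/31 of A → 222.19. Capacity used 85/85.
Total value = 959.19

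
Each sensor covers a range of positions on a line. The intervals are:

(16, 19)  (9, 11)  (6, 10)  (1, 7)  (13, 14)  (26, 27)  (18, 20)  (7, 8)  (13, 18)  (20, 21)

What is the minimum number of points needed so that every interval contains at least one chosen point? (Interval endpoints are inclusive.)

6

Process intervals by earliest right end; each time one isn't hit yet, stab at its right endpoint.
By right end: [1,7]  [7,8]  [6,10]  [9,11]  [13,14]  [13,18]  [16,19]  [18,20]  [20,21]  [26,27]
[1,7] uncovered → point at 7; [9,11] uncovered → point at 11; [13,14] uncovered → point at 14; [16,19] uncovered → point at 19; [20,21] uncovered → point at 21; [26,27] uncovered → point at 27.
Points: 7, 11, 14, 19, 21, 27 (6 total).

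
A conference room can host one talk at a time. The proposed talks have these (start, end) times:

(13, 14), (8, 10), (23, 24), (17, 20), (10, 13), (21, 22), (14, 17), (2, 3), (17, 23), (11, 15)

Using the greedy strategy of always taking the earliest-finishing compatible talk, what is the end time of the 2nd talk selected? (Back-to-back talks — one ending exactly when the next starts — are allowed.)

Sort by end time and greedily take each interval whose start is ≥ the last chosen end.
By end time: (2,3), (8,10), (10,13), (13,14), (11,15), (14,17), (17,20), (21,22), (17,23), (23,24).
Pick (2,3); next start ≥ 3 → (8,10); next start ≥ 10 → (10,13); next start ≥ 13 → (13,14); next start ≥ 14 → (14,17); next start ≥ 17 → (17,20); next start ≥ 20 → (21,22); next start ≥ 22 → (23,24).
Selected: (2,3) (8,10) (10,13) (13,14) (14,17) (17,20) (21,22) (23,24)

10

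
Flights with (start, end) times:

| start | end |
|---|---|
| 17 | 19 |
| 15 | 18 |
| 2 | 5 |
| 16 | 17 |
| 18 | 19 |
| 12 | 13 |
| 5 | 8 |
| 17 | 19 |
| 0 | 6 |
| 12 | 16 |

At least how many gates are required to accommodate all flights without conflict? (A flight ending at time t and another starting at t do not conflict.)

Events (time:±→running): 0:+→1 2:+→2 5:-→1 5:+→2 6:-→1 8:-→0 12:+→1 12:+→2 13:-→1 15:+→2 16:-→1 16:+→2 17:-→1 17:+→2 17:+→3 … peak 3.

3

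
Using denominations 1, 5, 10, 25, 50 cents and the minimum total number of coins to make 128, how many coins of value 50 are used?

2

Use the largest denomination that fits, subtract, and repeat.
128 − 2×50→28 − 1×25→3 − 3×1→0
Count of 50: 2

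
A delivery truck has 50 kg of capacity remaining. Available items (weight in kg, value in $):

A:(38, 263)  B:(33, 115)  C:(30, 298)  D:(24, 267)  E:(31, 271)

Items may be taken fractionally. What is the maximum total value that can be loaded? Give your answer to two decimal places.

Order: D (267/24=11.12) > C (298/30=9.93) > E (271/31=8.74) > A (263/38=6.92) > B (115/33=3.48)
Fill: take D (24 @ 267) → take 26/30 of C → 258.27; 50/50 used.
Total value = 525.27

525.27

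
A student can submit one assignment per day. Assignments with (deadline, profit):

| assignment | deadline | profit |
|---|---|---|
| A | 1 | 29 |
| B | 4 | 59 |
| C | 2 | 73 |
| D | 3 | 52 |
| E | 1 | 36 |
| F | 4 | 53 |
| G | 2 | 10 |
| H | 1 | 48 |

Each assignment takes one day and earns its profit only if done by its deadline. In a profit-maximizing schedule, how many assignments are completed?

By profit: C(d2,73), B(d4,59), F(d4,53), D(d3,52), H(d1,48), E(d1,36), A(d1,29), G(d2,10)
C→slot 2; B→slot 4; F→slot 3; D→slot 1; H skipped; E skipped; A skipped; G skipped.
4 of 8 scheduled.

4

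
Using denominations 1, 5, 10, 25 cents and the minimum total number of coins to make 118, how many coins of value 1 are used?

118 − 4×25→18 − 1×10→8 − 1×5→3 − 3×1→0
Count of 1: 3

3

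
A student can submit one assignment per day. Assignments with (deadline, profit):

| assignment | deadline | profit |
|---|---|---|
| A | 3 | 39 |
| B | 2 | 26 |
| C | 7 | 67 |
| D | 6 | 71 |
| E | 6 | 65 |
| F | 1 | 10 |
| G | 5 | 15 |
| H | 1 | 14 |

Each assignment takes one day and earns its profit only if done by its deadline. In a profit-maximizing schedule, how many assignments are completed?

7

Take jobs in profit order; each goes to the latest open slot no later than its deadline.
By profit: D(d6,71), C(d7,67), E(d6,65), A(d3,39), B(d2,26), G(d5,15), H(d1,14), F(d1,10)
D→slot 6; C→slot 7; E→slot 5; A→slot 3; B→slot 2; G→slot 4; H→slot 1; F skipped.
7 of 8 scheduled.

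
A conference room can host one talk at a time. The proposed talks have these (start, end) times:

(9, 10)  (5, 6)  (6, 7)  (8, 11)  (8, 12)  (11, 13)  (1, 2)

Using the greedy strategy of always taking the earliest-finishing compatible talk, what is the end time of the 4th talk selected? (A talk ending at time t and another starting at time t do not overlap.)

10

Order by finish time; keep every interval that doesn't clash with the previous kept one.
Sorted by end: (1,2)  (5,6)  (6,7)  (9,10)  (8,11)  (8,12)  (11,13)
take (1,2); take (5,6); take (6,7); take (9,10); take (11,13).
Selected: (1,2) (5,6) (6,7) (9,10) (11,13)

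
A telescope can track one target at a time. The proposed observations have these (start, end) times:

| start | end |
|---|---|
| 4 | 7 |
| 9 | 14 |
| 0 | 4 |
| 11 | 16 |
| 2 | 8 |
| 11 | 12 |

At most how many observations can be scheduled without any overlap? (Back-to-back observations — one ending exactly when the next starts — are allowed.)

3

Order by finish time; keep every interval that doesn't clash with the previous kept one.
Sorted by end: (0,4)  (4,7)  (2,8)  (11,12)  (9,14)  (11,16)
take (0,4); take (4,7); skip (2,8); take (11,12).
Selected 3 observations.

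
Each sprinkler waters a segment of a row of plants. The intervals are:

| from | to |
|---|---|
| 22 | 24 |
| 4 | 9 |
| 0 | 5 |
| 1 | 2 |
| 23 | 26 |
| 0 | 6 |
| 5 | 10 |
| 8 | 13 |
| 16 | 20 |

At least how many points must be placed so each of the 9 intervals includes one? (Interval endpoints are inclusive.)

Process intervals by earliest right end; each time one isn't hit yet, stab at its right endpoint.
Sorted: [1,2] [0,5] [0,6] [4,9] [5,10] [8,13] [16,20] [22,24] [23,26]
{[1,2],[0,5],[0,6]} hit by 2; {[4,9],[5,10],[8,13]} hit by 9; {[16,20]} hit by 20; {[22,24],[23,26]} hit by 24.
Points: 2, 9, 20, 24 (4 total).

4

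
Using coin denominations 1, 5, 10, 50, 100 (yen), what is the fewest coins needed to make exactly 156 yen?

4

156 − 1×100→56 − 1×50→6 − 1×5→1 − 1×1→0
Total coins = 1 + 1 + 1 + 1 = 4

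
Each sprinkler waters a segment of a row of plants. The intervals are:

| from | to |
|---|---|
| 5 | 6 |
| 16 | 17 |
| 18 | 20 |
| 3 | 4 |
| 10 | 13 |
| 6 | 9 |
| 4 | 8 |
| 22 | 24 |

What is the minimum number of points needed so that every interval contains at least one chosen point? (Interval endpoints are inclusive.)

6

Process intervals by earliest right end; each time one isn't hit yet, stab at its right endpoint.
Sorted: [3,4] [5,6] [4,8] [6,9] [10,13] [16,17] [18,20] [22,24]
{[3,4]} hit by 4; {[5,6],[4,8],[6,9]} hit by 6; {[10,13]} hit by 13; {[16,17]} hit by 17; {[18,20]} hit by 20; {[22,24]} hit by 24.
Points: 4, 6, 13, 17, 20, 24 (6 total).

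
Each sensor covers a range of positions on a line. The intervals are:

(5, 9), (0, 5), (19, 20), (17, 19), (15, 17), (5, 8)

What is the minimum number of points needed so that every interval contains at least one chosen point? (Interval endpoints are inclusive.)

3

Process intervals by earliest right end; each time one isn't hit yet, stab at its right endpoint.
By right end: [0,5]  [5,8]  [5,9]  [15,17]  [17,19]  [19,20]
[0,5] uncovered → point at 5; [15,17] uncovered → point at 17; [19,20] uncovered → point at 20.
Points: 5, 17, 20 (3 total).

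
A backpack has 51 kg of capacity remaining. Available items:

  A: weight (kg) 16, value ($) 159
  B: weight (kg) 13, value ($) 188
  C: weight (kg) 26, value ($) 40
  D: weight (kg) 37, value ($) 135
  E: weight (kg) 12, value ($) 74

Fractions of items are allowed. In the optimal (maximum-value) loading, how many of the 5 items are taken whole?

3

Greedy by value/weight ratio, highest first.
Order: B (188/13=14.46) > A (159/16=9.94) > E (74/12=6.17) > D (135/37=3.65) > C (40/26=1.54)
Fill: take B (13 @ 188) → take A (16 @ 159) → take E (12 @ 74) → take 10/37 of D → 36.49; 51/51 used.
3 item(s) taken whole; one partial (take 10/37 of D).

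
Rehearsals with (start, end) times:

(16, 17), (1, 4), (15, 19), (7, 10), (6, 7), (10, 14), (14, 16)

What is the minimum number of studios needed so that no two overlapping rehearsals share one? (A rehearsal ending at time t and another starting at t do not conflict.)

starts: [1, 6, 7, 10, 14, 15, 16]
ends:   [4, 7, 10, 14, 16, 17, 19]
s1→1 e4→0 s6→1 e7→0 s7→1 e10→0 s10→1 e14→0 s14→1 s15→2  — peak 2.

2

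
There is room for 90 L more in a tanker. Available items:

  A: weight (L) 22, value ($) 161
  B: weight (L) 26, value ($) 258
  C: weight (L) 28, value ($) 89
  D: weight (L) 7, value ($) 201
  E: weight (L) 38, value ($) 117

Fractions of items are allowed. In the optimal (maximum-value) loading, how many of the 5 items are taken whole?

Greedy by value/weight ratio, highest first.
Order: D (201/7=28.71) > B (258/26=9.92) > A (161/22=7.32) > C (89/28=3.18) > E (117/38=3.08)
Fill: take D (7 @ 201) → take B (26 @ 258) → take A (22 @ 161) → take C (28 @ 89) → take 7/38 of E → 21.55; 90/90 used.
4 item(s) taken whole; one partial (take 7/38 of E).

4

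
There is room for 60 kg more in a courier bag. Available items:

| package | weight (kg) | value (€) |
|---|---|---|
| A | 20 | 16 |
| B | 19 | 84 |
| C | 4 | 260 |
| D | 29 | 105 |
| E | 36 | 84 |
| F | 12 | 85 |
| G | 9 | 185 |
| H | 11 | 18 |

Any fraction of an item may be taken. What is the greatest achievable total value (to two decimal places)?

671.93

Greedy by value/weight ratio, highest first.
Ratios (sorted): C 65.00, G 20.56, F 7.08, B 4.42, D 3.62, E 2.33, H 1.64, A 0.80
take C (4 @ 260); take G (9 @ 185); take F (12 @ 85); take B (19 @ 84); take 16/29 of D → 57.93. Capacity used 60/60.
Total value = 671.93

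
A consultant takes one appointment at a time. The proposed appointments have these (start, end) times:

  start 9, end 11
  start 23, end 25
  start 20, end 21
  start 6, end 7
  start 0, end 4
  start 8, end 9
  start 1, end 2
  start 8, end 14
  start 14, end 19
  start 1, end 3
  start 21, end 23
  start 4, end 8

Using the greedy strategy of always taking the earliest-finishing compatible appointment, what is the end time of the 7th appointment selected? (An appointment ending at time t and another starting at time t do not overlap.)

Sort by end time and greedily take each interval whose start is ≥ the last chosen end.
Sorted by end: (1,2)  (1,3)  (0,4)  (6,7)  (4,8)  (8,9)  (9,11)  (8,14)  (14,19)  (20,21)  (21,23)  (23,25)
take (1,2); take (6,7); take (8,9); take (9,11); skip (8,14); take (14,19); take (20,21); take (21,23); take (23,25).
Selected: (1,2) (6,7) (8,9) (9,11) (14,19) (20,21) (21,23) (23,25)

23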